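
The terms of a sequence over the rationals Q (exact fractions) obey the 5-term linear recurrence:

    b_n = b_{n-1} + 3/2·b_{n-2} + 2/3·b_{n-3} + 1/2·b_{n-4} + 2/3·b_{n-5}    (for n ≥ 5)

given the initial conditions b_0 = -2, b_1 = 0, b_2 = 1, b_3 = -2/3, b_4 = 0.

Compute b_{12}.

b_5 = 1·0 + 3/2·-2/3 + 2/3·1 + 1/2·0 + 2/3·-2 = -5/3
b_6 = 1·-5/3 + 3/2·0 + 2/3·-2/3 + 1/2·1 + 2/3·0 = -29/18
b_7 = 1·-29/18 + 3/2·-5/3 + 2/3·0 + 1/2·-2/3 + 2/3·1 = -34/9
b_8 = 1·-34/9 + 3/2·-29/18 + 2/3·-5/3 + 1/2·0 + 2/3·-2/3 = -31/4
b_9 = 1·-31/4 + 3/2·-34/9 + 2/3·-29/18 + 1/2·-5/3 + 2/3·0 = -1655/108
b_10 = 1·-1655/108 + 3/2·-31/4 + 2/3·-34/9 + 1/2·-29/18 + 2/3·-5/3 = -6779/216
b_11 = 1·-6779/216 + 3/2·-1655/108 + 2/3·-31/4 + 1/2·-34/9 + 2/3·-29/18 = -125/2
b_12 = 1·-125/2 + 3/2·-6779/216 + 2/3·-1655/108 + 1/2·-31/4 + 2/3·-34/9 = -163537/1296

-163537/1296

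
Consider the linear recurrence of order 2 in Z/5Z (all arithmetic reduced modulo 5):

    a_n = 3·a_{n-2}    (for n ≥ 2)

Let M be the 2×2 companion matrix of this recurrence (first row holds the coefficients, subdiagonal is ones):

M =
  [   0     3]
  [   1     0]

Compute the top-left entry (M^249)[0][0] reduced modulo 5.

0

(M^249)[0][0] is the top entry after applying M 249 times to the unit state (1, 0). Equivalently it is h_{250} for the auxiliary sequence (h_n) obeying the same recurrence with h_1 = 1 and h_i = 0 for 0 ≤ i < 1:
h_2 = 0·1 + 3·0 = 0
h_3 = 0·0 + 3·1 = 3
h_4 = 0·3 + 3·0 = 0
h_5 = 0·0 + 3·3 = 4
h_6 = 0·4 + 3·0 = 0
h_7 = 0·0 + 3·4 = 2
h_8 = 0·2 + 3·0 = 0
h_9 = 0·0 + 3·2 = 1
(h_8, h_9) = (0, 1) = (h_0, h_1), so the sequence has period 8.
250 ≡ 2 (mod 8), hence h_250 = h_2 = 0.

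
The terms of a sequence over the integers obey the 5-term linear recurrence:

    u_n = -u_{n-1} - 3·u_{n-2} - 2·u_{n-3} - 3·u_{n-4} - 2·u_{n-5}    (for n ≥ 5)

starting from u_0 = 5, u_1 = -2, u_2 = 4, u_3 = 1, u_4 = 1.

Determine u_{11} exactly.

u_5 = -1·1 + -3·1 + -2·4 + -3·-2 + -2·5 = -16
u_6 = -1·-16 + -3·1 + -2·1 + -3·4 + -2·-2 = 3
u_7 = -1·3 + -3·-16 + -2·1 + -3·1 + -2·4 = 32
u_8 = -1·32 + -3·3 + -2·-16 + -3·1 + -2·1 = -14
u_9 = -1·-14 + -3·32 + -2·3 + -3·-16 + -2·1 = -42
u_10 = -1·-42 + -3·-14 + -2·32 + -3·3 + -2·-16 = 43
u_11 = -1·43 + -3·-42 + -2·-14 + -3·32 + -2·3 = 9

9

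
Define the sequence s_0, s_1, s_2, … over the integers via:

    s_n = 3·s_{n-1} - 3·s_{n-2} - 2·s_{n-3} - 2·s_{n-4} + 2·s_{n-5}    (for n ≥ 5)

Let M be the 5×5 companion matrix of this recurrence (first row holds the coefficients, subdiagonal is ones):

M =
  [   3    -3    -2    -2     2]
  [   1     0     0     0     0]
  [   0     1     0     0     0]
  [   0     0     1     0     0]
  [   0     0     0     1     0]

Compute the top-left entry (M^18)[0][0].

(M^18)[0][0] is the top entry after applying M 18 times to the unit state (1, 0, 0, 0, 0). Equivalently it is h_{22} for the auxiliary sequence (h_n) obeying the same recurrence with h_4 = 1 and h_i = 0 for 0 ≤ i < 4:
h_5 = 3·1 + -3·0 + -2·0 + -2·0 + 2·0 = 3
h_6 = 3·3 + -3·1 + -2·0 + -2·0 + 2·0 = 6
h_7 = 3·6 + -3·3 + -2·1 + -2·0 + 2·0 = 7
h_8 = 3·7 + -3·6 + -2·3 + -2·1 + 2·0 = -5
h_9 = 3·-5 + -3·7 + -2·6 + -2·3 + 2·1 = -52
h_10 = 3·-52 + -3·-5 + -2·7 + -2·6 + 2·3 = -161
h_11 = 3·-161 + -3·-52 + -2·-5 + -2·7 + 2·6 = -319
h_12 = 3·-319 + -3·-161 + -2·-52 + -2·-5 + 2·7 = -346
h_13 = 3·-346 + -3·-319 + -2·-161 + -2·-52 + 2·-5 = 335
h_14 = 3·335 + -3·-346 + -2·-319 + -2·-161 + 2·-52 = 2899
h_15 = 3·2899 + -3·335 + -2·-346 + -2·-319 + 2·-161 = 8700
h_16 = 3·8700 + -3·2899 + -2·335 + -2·-346 + 2·-319 = 16787
h_17 = 3·16787 + -3·8700 + -2·2899 + -2·335 + 2·-346 = 17101
h_18 = 3·17101 + -3·16787 + -2·8700 + -2·2899 + 2·335 = -21586
h_19 = 3·-21586 + -3·17101 + -2·16787 + -2·8700 + 2·2899 = -161237
h_20 = 3·-161237 + -3·-21586 + -2·17101 + -2·16787 + 2·8700 = -469329
h_21 = 3·-469329 + -3·-161237 + -2·-21586 + -2·17101 + 2·16787 = -881732
h_22 = 3·-881732 + -3·-469329 + -2·-161237 + -2·-21586 + 2·17101 = -837361

-837361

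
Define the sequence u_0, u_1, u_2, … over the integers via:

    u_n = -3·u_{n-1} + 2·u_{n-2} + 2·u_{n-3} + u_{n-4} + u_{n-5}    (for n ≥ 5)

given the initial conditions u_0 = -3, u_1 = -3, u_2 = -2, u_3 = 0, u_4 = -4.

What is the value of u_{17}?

12279993

u_5 = -3·-4 + 2·0 + 2·-2 + 1·-3 + 1·-3 = 2
u_6 = -3·2 + 2·-4 + 2·0 + 1·-2 + 1·-3 = -19
u_7 = -3·-19 + 2·2 + 2·-4 + 1·0 + 1·-2 = 51
u_8 = -3·51 + 2·-19 + 2·2 + 1·-4 + 1·0 = -191
u_9 = -3·-191 + 2·51 + 2·-19 + 1·2 + 1·-4 = 635
u_10 = -3·635 + 2·-191 + 2·51 + 1·-19 + 1·2 = -2202
u_11 = -3·-2202 + 2·635 + 2·-191 + 1·51 + 1·-19 = 7526
u_12 = -3·7526 + 2·-2202 + 2·635 + 1·-191 + 1·51 = -25852
u_13 = -3·-25852 + 2·7526 + 2·-2202 + 1·635 + 1·-191 = 88648
u_14 = -3·88648 + 2·-25852 + 2·7526 + 1·-2202 + 1·635 = -304163
u_15 = -3·-304163 + 2·88648 + 2·-25852 + 1·7526 + 1·-2202 = 1043405
u_16 = -3·1043405 + 2·-304163 + 2·88648 + 1·-25852 + 1·7526 = -3579571
u_17 = -3·-3579571 + 2·1043405 + 2·-304163 + 1·88648 + 1·-25852 = 12279993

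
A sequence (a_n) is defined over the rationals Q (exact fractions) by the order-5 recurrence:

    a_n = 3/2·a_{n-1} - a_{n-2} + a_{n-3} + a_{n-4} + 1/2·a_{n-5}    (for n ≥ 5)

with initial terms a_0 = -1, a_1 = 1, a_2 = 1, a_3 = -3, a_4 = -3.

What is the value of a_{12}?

-5007/128

a_5 = 3/2·-3 + -1·-3 + 1·1 + 1·1 + 1/2·-1 = 0
a_6 = 3/2·0 + -1·-3 + 1·-3 + 1·1 + 1/2·1 = 3/2
a_7 = 3/2·3/2 + -1·0 + 1·-3 + 1·-3 + 1/2·1 = -13/4
a_8 = 3/2·-13/4 + -1·3/2 + 1·0 + 1·-3 + 1/2·-3 = -87/8
a_9 = 3/2·-87/8 + -1·-13/4 + 1·3/2 + 1·0 + 1/2·-3 = -209/16
a_10 = 3/2·-209/16 + -1·-87/8 + 1·-13/4 + 1·3/2 + 1/2·0 = -335/32
a_11 = 3/2·-335/32 + -1·-209/16 + 1·-87/8 + 1·-13/4 + 1/2·3/2 = -1025/64
a_12 = 3/2·-1025/64 + -1·-335/32 + 1·-209/16 + 1·-87/8 + 1/2·-13/4 = -5007/128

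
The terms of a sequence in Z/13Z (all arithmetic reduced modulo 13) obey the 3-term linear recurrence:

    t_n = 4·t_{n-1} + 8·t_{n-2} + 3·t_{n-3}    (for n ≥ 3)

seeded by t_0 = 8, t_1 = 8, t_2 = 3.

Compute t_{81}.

t_3 = 4·3 + 8·8 + 3·8 = 9
t_4 = 4·9 + 8·3 + 3·8 = 6
t_5 = 4·6 + 8·9 + 3·3 = 1
t_6 = 4·1 + 8·6 + 3·9 = 1
t_7 = 4·1 + 8·1 + 3·6 = 4
t_8 = 4·4 + 8·1 + 3·1 = 1
t_9 = 4·1 + 8·4 + 3·1 = 0
t_10 = 4·0 + 8·1 + 3·4 = 7
t_11 = 4·7 + 8·0 + 3·1 = 5
t_12 = 4·5 + 8·7 + 3·0 = 11
t_13 = 4·11 + 8·5 + 3·7 = 1
t_14 = 4·1 + 8·11 + 3·5 = 3
t_15 = 4·3 + 8·1 + 3·11 = 1
t_16 = 4·1 + 8·3 + 3·1 = 5
t_17 = 4·5 + 8·1 + 3·3 = 11
t_18 = 4·11 + 8·5 + 3·1 = 9
t_19 = 4·9 + 8·11 + 3·5 = 9
t_20 = 4·9 + 8·9 + 3·11 = 11
t_21 = 4·11 + 8·9 + 3·9 = 0
t_22 = 4·0 + 8·11 + 3·9 = 11
t_23 = 4·11 + 8·0 + 3·11 = 12
t_24 = 4·12 + 8·11 + 3·0 = 6
t_25 = 4·6 + 8·12 + 3·11 = 10
t_26 = 4·10 + 8·6 + 3·12 = 7
t_27 = 4·7 + 8·10 + 3·6 = 9
t_28 = 4·9 + 8·7 + 3·10 = 5
t_29 = 4·5 + 8·9 + 3·7 = 9
t_30 = 4·9 + 8·5 + 3·9 = 12
t_31 = 4·12 + 8·9 + 3·5 = 5
t_32 = 4·5 + 8·12 + 3·9 = 0
t_33 = 4·0 + 8·5 + 3·12 = 11
t_34 = 4·11 + 8·0 + 3·5 = 7
t_35 = 4·7 + 8·11 + 3·0 = 12
t_36 = 4·12 + 8·7 + 3·11 = 7
t_37 = 4·7 + 8·12 + 3·7 = 2
t_38 = 4·2 + 8·7 + 3·12 = 9
t_39 = 4·9 + 8·2 + 3·7 = 8
t_40 = 4·8 + 8·9 + 3·2 = 6
t_41 = 4·6 + 8·8 + 3·9 = 11
t_42 = 4·11 + 8·6 + 3·8 = 12
t_43 = 4·12 + 8·11 + 3·6 = 11
t_44 = 4·11 + 8·12 + 3·11 = 4
t_45 = 4·4 + 8·11 + 3·12 = 10
t_46 = 4·10 + 8·4 + 3·11 = 1
t_47 = 4·1 + 8·10 + 3·4 = 5
t_48 = 4·5 + 8·1 + 3·10 = 6
t_49 = 4·6 + 8·5 + 3·1 = 2
t_50 = 4·2 + 8·6 + 3·5 = 6
t_51 = 4·6 + 8·2 + 3·6 = 6
t_52 = 4·6 + 8·6 + 3·2 = 0
t_53 = 4·0 + 8·6 + 3·6 = 1
t_54 = 4·1 + 8·0 + 3·6 = 9
t_55 = 4·9 + 8·1 + 3·0 = 5
t_56 = 4·5 + 8·9 + 3·1 = 4
t_57 = 4·4 + 8·5 + 3·9 = 5
t_58 = 4·5 + 8·4 + 3·5 = 2
t_59 = 4·2 + 8·5 + 3·4 = 8
t_60 = 4·8 + 8·2 + 3·5 = 11
t_61 = 4·11 + 8·8 + 3·2 = 10
t_62 = 4·10 + 8·11 + 3·8 = 9
t_63 = 4·9 + 8·10 + 3·11 = 6
t_64 = 4·6 + 8·9 + 3·10 = 9
t_65 = 4·9 + 8·6 + 3·9 = 7
t_66 = 4·7 + 8·9 + 3·6 = 1
t_67 = 4·1 + 8·7 + 3·9 = 9
t_68 = 4·9 + 8·1 + 3·7 = 0
t_69 = 4·0 + 8·9 + 3·1 = 10
t_70 = 4·10 + 8·0 + 3·9 = 2
t_71 = 4·2 + 8·10 + 3·0 = 10
t_72 = 4·10 + 8·2 + 3·10 = 8
t_73 = 4·8 + 8·10 + 3·2 = 1
t_74 = 4·1 + 8·8 + 3·10 = 7
t_75 = 4·7 + 8·1 + 3·8 = 8
t_76 = 4·8 + 8·7 + 3·1 = 0
t_77 = 4·0 + 8·8 + 3·7 = 7
t_78 = 4·7 + 8·0 + 3·8 = 0
t_79 = 4·0 + 8·7 + 3·0 = 4
t_80 = 4·4 + 8·0 + 3·7 = 11
t_81 = 4·11 + 8·4 + 3·0 = 11

11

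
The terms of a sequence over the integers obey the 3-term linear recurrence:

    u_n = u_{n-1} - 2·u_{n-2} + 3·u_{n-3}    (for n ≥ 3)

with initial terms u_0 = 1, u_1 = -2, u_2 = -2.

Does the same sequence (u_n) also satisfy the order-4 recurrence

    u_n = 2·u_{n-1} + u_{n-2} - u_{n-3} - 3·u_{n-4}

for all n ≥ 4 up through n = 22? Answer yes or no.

Terms u_0..u_22: 1, -2, -2, 5, 3, -13, -4, 31, 0, -74, 19, 167, -93, -370, 317, 778, -966, -1571, 2695, 2939, -7164, -4957, 18188
n=4: candidate gives 7, actual u_4 = 3 ✗

no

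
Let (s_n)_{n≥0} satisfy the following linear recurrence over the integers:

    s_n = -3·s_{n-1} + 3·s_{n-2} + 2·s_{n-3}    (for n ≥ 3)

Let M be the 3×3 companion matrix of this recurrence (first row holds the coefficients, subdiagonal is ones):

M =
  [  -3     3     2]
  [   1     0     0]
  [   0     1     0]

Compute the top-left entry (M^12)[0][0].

5212789

(M^12)[0][0] is the top entry after applying M 12 times to the unit state (1, 0, 0). Equivalently it is h_{14} for the auxiliary sequence (h_n) obeying the same recurrence with h_2 = 1 and h_i = 0 for 0 ≤ i < 2:
h_3 = -3·1 + 3·0 + 2·0 = -3
h_4 = -3·-3 + 3·1 + 2·0 = 12
h_5 = -3·12 + 3·-3 + 2·1 = -43
h_6 = -3·-43 + 3·12 + 2·-3 = 159
h_7 = -3·159 + 3·-43 + 2·12 = -582
h_8 = -3·-582 + 3·159 + 2·-43 = 2137
h_9 = -3·2137 + 3·-582 + 2·159 = -7839
h_10 = -3·-7839 + 3·2137 + 2·-582 = 28764
h_11 = -3·28764 + 3·-7839 + 2·2137 = -105535
h_12 = -3·-105535 + 3·28764 + 2·-7839 = 387219
h_13 = -3·387219 + 3·-105535 + 2·28764 = -1420734
h_14 = -3·-1420734 + 3·387219 + 2·-105535 = 5212789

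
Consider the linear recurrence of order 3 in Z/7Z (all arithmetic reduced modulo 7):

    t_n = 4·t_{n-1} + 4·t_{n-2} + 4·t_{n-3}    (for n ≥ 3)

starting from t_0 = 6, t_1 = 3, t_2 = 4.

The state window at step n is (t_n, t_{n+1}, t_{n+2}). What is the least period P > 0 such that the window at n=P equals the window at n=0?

n=0: window = (6, 3, 4)
n=1: window = (3, 4, 3)
n=2: window = (4, 3, 5)
n=3: window = (3, 5, 6)
n=4: window = (5, 6, 0)
n=5: window = (6, 0, 2)
n=6: window = (0, 2, 4)
n=7: window = (2, 4, 3)
n=8: window = (4, 3, 1)
n=9: window = (3, 1, 4)
n=10: window = (1, 4, 4)
n=11: window = (4, 4, 1)
n=12: window = (4, 1, 1)
n=13: window = (1, 1, 3)
n=14: window = (1, 3, 6)
n=15: window = (3, 6, 5)
n=16: window = (6, 5, 0)
n=17: window = (5, 0, 2)
n=18: window = (0, 2, 0)
n=19: window = (2, 0, 1)
n=20: window = (0, 1, 5)
n=21: window = (1, 5, 3)
n=22: window = (5, 3, 1)
n=23: window = (3, 1, 1)
n=24: window = (1, 1, 6)
n=25: window = (1, 6, 4)
n=26: window = (6, 4, 2)
n=27: window = (4, 2, 6)
n=28: window = (2, 6, 6)
n=29: window = (6, 6, 0)
n=30: window = (6, 0, 6)
n=31: window = (0, 6, 6)
n=32: window = (6, 6, 6)
n=33: window = (6, 6, 2)
n=34: window = (6, 2, 0)
n=35: window = (2, 0, 4)
n=36: window = (0, 4, 3)
n=37: window = (4, 3, 0)
n=38: window = (3, 0, 0)
n=39: window = (0, 0, 5)
n=40: window = (0, 5, 6)
…
n=169: window = (1, 6, 6)
n=170: window = (6, 6, 3)
n=171: window = (6, 3, 4)
window at n=171 equals window at n=0 → period = 171

171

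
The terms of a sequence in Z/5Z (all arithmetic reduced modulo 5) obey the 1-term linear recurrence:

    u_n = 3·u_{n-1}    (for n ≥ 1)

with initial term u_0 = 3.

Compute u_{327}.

1

u_1 = 3·3 = 4
u_2 = 3·4 = 2
u_3 = 3·2 = 1
u_4 = 3·1 = 3
(u_4) = (3) = (u_0), so the sequence has period 4.
327 ≡ 3 (mod 4), hence u_327 = u_3 = 1.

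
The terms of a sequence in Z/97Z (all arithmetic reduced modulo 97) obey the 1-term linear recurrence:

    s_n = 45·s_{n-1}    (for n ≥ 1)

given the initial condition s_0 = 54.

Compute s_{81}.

92

s_1 = 45·54 = 5
s_2 = 45·5 = 31
s_3 = 45·31 = 37
s_4 = 45·37 = 16
s_5 = 45·16 = 41
s_6 = 45·41 = 2
s_7 = 45·2 = 90
s_8 = 45·90 = 73
s_9 = 45·73 = 84
s_10 = 45·84 = 94
s_11 = 45·94 = 59
s_12 = 45·59 = 36
s_13 = 45·36 = 68
s_14 = 45·68 = 53
s_15 = 45·53 = 57
s_16 = 45·57 = 43
s_17 = 45·43 = 92
s_18 = 45·92 = 66
s_19 = 45·66 = 60
s_20 = 45·60 = 81
s_21 = 45·81 = 56
s_22 = 45·56 = 95
s_23 = 45·95 = 7
s_24 = 45·7 = 24
s_25 = 45·24 = 13
s_26 = 45·13 = 3
s_27 = 45·3 = 38
s_28 = 45·38 = 61
s_29 = 45·61 = 29
s_30 = 45·29 = 44
s_31 = 45·44 = 40
s_32 = 45·40 = 54
(s_32) = (54) = (s_0), so the sequence has period 32.
81 ≡ 17 (mod 32), hence s_81 = s_17 = 92.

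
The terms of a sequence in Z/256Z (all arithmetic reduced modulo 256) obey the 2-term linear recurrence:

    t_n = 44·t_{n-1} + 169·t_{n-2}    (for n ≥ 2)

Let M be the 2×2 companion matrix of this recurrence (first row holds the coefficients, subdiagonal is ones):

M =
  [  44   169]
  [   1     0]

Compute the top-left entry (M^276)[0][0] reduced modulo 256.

65

(M^276)[0][0] is the top entry after applying M 276 times to the unit state (1, 0). Equivalently it is h_{277} for the auxiliary sequence (h_n) obeying the same recurrence with h_1 = 1 and h_i = 0 for 0 ≤ i < 1:
h_2 = 44·1 + 169·0 = 44
h_3 = 44·44 + 169·1 = 57
h_4 = 44·57 + 169·44 = 216
h_5 = 44·216 + 169·57 = 193
h_6 = 44·193 + 169·216 = 196
h_7 = 44·196 + 169·193 = 25
h_8 = 44·25 + 169·196 = 176
h_9 = 44·176 + 169·25 = 193
h_10 = 44·193 + 169·176 = 92
h_11 = 44·92 + 169·193 = 57
h_12 = 44·57 + 169·92 = 136
h_13 = 44·136 + 169·57 = 1
h_14 = 44·1 + 169·136 = 244
h_15 = 44·244 + 169·1 = 153
h_16 = 44·153 + 169·244 = 96
h_17 = 44·96 + 169·153 = 129
h_18 = 44·129 + 169·96 = 140
h_19 = 44·140 + 169·129 = 57
h_20 = 44·57 + 169·140 = 56
h_21 = 44·56 + 169·57 = 65
h_22 = 44·65 + 169·56 = 36
h_23 = 44·36 + 169·65 = 25
h_24 = 44·25 + 169·36 = 16
h_25 = 44·16 + 169·25 = 65
h_26 = 44·65 + 169·16 = 188
h_27 = 44·188 + 169·65 = 57
h_28 = 44·57 + 169·188 = 232
h_29 = 44·232 + 169·57 = 129
h_30 = 44·129 + 169·232 = 84
h_31 = 44·84 + 169·129 = 153
h_32 = 44·153 + 169·84 = 192
h_33 = 44·192 + 169·153 = 1
h_34 = 44·1 + 169·192 = 236
h_35 = 44·236 + 169·1 = 57
h_36 = 44·57 + 169·236 = 152
h_37 = 44·152 + 169·57 = 193
h_38 = 44·193 + 169·152 = 132
h_39 = 44·132 + 169·193 = 25
h_40 = 44·25 + 169·132 = 112
h_41 = 44·112 + 169·25 = 193
h_42 = 44·193 + 169·112 = 28
h_43 = 44·28 + 169·193 = 57
h_44 = 44·57 + 169·28 = 72
h_45 = 44·72 + 169·57 = 1
h_46 = 44·1 + 169·72 = 180
h_47 = 44·180 + 169·1 = 153
h_48 = 44·153 + 169·180 = 32
h_49 = 44·32 + 169·153 = 129
h_50 = 44·129 + 169·32 = 76
h_51 = 44·76 + 169·129 = 57
h_52 = 44·57 + 169·76 = 248
h_53 = 44·248 + 169·57 = 65
h_54 = 44·65 + 169·248 = 228
h_55 = 44·228 + 169·65 = 25
h_56 = 44·25 + 169·228 = 208
h_57 = 44·208 + 169·25 = 65
h_58 = 44·65 + 169·208 = 124
h_59 = 44·124 + 169·65 = 57
h_60 = 44·57 + 169·124 = 168
h_61 = 44·168 + 169·57 = 129
h_62 = 44·129 + 169·168 = 20
h_63 = 44·20 + 169·129 = 153
h_64 = 44·153 + 169·20 = 128
h_65 = 44·128 + 169·153 = 1
h_66 = 44·1 + 169·128 = 172
h_67 = 44·172 + 169·1 = 57
h_68 = 44·57 + 169·172 = 88
h_69 = 44·88 + 169·57 = 193
h_70 = 44·193 + 169·88 = 68
h_71 = 44·68 + 169·193 = 25
h_72 = 44·25 + 169·68 = 48
h_73 = 44·48 + 169·25 = 193
h_74 = 44·193 + 169·48 = 220
h_75 = 44·220 + 169·193 = 57
h_76 = 44·57 + 169·220 = 8
h_77 = 44·8 + 169·57 = 1
h_78 = 44·1 + 169·8 = 116
h_79 = 44·116 + 169·1 = 153
h_80 = 44·153 + 169·116 = 224
h_81 = 44·224 + 169·153 = 129
h_82 = 44·129 + 169·224 = 12
h_83 = 44·12 + 169·129 = 57
h_84 = 44·57 + 169·12 = 184
h_85 = 44·184 + 169·57 = 65
h_86 = 44·65 + 169·184 = 164
h_87 = 44·164 + 169·65 = 25
h_88 = 44·25 + 169·164 = 144
h_89 = 44·144 + 169·25 = 65
h_90 = 44·65 + 169·144 = 60
h_91 = 44·60 + 169·65 = 57
h_92 = 44·57 + 169·60 = 104
h_93 = 44·104 + 169·57 = 129
h_94 = 44·129 + 169·104 = 212
h_95 = 44·212 + 169·129 = 153
h_96 = 44·153 + 169·212 = 64
h_97 = 44·64 + 169·153 = 1
h_98 = 44·1 + 169·64 = 108
h_99 = 44·108 + 169·1 = 57
h_100 = 44·57 + 169·108 = 24
h_101 = 44·24 + 169·57 = 193
h_102 = 44·193 + 169·24 = 4
h_103 = 44·4 + 169·193 = 25
h_104 = 44·25 + 169·4 = 240
h_105 = 44·240 + 169·25 = 193
h_106 = 44·193 + 169·240 = 156
h_107 = 44·156 + 169·193 = 57
h_108 = 44·57 + 169·156 = 200
h_109 = 44·200 + 169·57 = 1
h_110 = 44·1 + 169·200 = 52
h_111 = 44·52 + 169·1 = 153
h_112 = 44·153 + 169·52 = 160
h_113 = 44·160 + 169·153 = 129
h_114 = 44·129 + 169·160 = 204
h_115 = 44·204 + 169·129 = 57
h_116 = 44·57 + 169·204 = 120
h_117 = 44·120 + 169·57 = 65
h_118 = 44·65 + 169·120 = 100
h_119 = 44·100 + 169·65 = 25
h_120 = 44·25 + 169·100 = 80
h_121 = 44·80 + 169·25 = 65
h_122 = 44·65 + 169·80 = 252
h_123 = 44·252 + 169·65 = 57
h_124 = 44·57 + 169·252 = 40
h_125 = 44·40 + 169·57 = 129
h_126 = 44·129 + 169·40 = 148
h_127 = 44·148 + 169·129 = 153
h_128 = 44·153 + 169·148 = 0
h_129 = 44·0 + 169·153 = 1
(h_128, h_129) = (0, 1) = (h_0, h_1), so the sequence has period 128.
277 ≡ 21 (mod 128), hence h_277 = h_21 = 65.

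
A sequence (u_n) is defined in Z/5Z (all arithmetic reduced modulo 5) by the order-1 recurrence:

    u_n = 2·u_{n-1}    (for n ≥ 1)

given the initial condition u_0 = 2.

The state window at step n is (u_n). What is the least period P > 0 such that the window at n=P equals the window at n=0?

4

n=0: window = (2)
n=1: window = (4)
n=2: window = (3)
n=3: window = (1)
n=4: window = (2)
window at n=4 equals window at n=0 → period = 4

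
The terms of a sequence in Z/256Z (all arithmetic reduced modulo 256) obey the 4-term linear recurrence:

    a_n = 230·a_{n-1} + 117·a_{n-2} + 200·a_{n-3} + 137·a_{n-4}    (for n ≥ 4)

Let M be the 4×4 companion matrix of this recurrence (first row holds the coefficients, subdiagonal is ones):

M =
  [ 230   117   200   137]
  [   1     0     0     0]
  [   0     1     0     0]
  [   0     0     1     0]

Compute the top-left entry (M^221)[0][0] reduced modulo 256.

(M^221)[0][0] is the top entry after applying M 221 times to the unit state (1, 0, 0, 0). Equivalently it is h_{224} for the auxiliary sequence (h_n) obeying the same recurrence with h_3 = 1 and h_i = 0 for 0 ≤ i < 3:
h_4 = 230·1 + 117·0 + 200·0 + 137·0 = 230
h_5 = 230·230 + 117·1 + 200·0 + 137·0 = 25
h_6 = 230·25 + 117·230 + 200·1 + 137·0 = 92
h_7 = 230·92 + 117·25 + 200·230 + 137·1 = 78
h_8 = 230·78 + 117·92 + 200·25 + 137·230 = 190
h_9 = 230·190 + 117·78 + 200·92 + 137·25 = 155
Continuing the recurrence:
  h_10 = 68;  h_11 = 29;  h_12 = 232;  h_13 = 196;  h_14 = 44;  h_15 = 225
  h_16 = 138;  h_17 = 21;  h_18 = 68;  h_19 = 234;  h_20 = 146;  h_21 = 123
  h_22 = 112;  h_23 = 33;  h_24 = 16;  h_25 = 200;  h_26 = 184;  h_27 = 225
  h_28 = 14;  h_29 = 49;  h_30 = 172;  h_31 = 70;  h_32 = 70;  h_33 = 123
  h_34 = 60;  h_35 = 69;  h_36 = 248;  h_37 = 12;  h_38 = 36;  h_39 = 129
  h_40 = 114;  h_41 = 237;  h_42 = 20;  h_43 = 98;  h_44 = 90;  h_45 = 27
  h_46 = 168;  h_47 = 9;  h_48 = 32;  h_49 = 144;  h_50 = 240;  h_51 = 65
  h_52 = 182;  h_53 = 201;  h_54 = 252;  h_55 = 62;  h_56 = 78;  h_57 = 219
  h_58 = 180;  h_59 = 237;  h_60 = 8;  h_61 = 84;  h_62 = 156;  h_63 = 161
  h_64 = 218;  h_65 = 69;  h_66 = 228;  h_67 = 218;  h_68 = 162;  h_69 = 59
  h_70 = 96;  h_71 = 113;  h_72 = 48;  h_73 = 88;  h_74 = 168;  h_75 = 33
  h_76 = 222;  h_77 = 225;  h_78 = 76;  h_79 = 54;  h_80 = 214;  h_81 = 187
  h_82 = 172;  h_83 = 21;  h_84 = 24;  h_85 = 156;  h_86 = 148;  h_87 = 65
  h_88 = 194;  h_89 = 29;  h_90 = 180;  h_91 = 82;  h_92 = 106;  h_93 = 219
  h_94 = 152;  h_95 = 89;  h_96 = 64;  h_97 = 32;  h_98 = 224;  h_99 = 129
  h_100 = 134;  h_101 = 121;  h_102 = 156;  h_103 = 46;  h_104 = 222;  h_105 = 27
  h_106 = 36;  h_107 = 189;  h_108 = 40;  h_109 = 228;  h_110 = 12;  h_111 = 97
  h_112 = 42;  h_113 = 117;  h_114 = 132;  h_115 = 202;  h_116 = 178;  h_117 = 251
  h_118 = 80;  h_119 = 193;  h_120 = 80;  h_121 = 232;  h_122 = 152;  h_123 = 97
  h_124 = 174;  h_125 = 145;  h_126 = 236;  h_127 = 38;  h_128 = 102;  h_129 = 251
  h_130 = 28;  h_131 = 229;  h_132 = 56;  h_133 = 44;  h_134 = 4;  h_135 = 1
  h_136 = 18;  h_137 = 77;  h_138 = 84;  h_139 = 66;  h_140 = 122;  h_141 = 155
  h_142 = 136;  h_143 = 169;  h_144 = 96;  h_145 = 176;  h_146 = 208;  h_147 = 193
  h_148 = 86;  h_149 = 41;  h_150 = 60;  h_151 = 30;  h_152 = 110;  h_153 = 91
  h_154 = 148;  h_155 = 141;  h_156 = 72;  h_157 = 116;  h_158 = 124;  h_159 = 33
  h_160 = 122;  h_161 = 165;  h_162 = 36;  h_163 = 186;  h_164 = 194;  h_165 = 187
  h_166 = 64;  h_167 = 17;  h_168 = 112;  h_169 = 120;  h_170 = 136;  h_171 = 161
  h_172 = 126;  h_173 = 65;  h_174 = 140;  h_175 = 22;  h_176 = 246;  h_177 = 59
  h_178 = 140;  h_179 = 181;  h_180 = 88;  h_181 = 188;  h_182 = 116;  h_183 = 193
  h_184 = 98;  h_185 = 125;  h_186 = 244;  h_187 = 50;  h_188 = 138;  h_189 = 91
  h_190 = 120;  h_191 = 249;  h_192 = 128;  h_193 = 64;  h_194 = 192;  h_195 = 1
  h_196 = 38;  h_197 = 217;  h_198 = 220;  h_199 = 14;  h_200 = 254;  h_201 = 155
  h_202 = 4;  h_203 = 93;  h_204 = 104;  h_205 = 4;  h_206 = 236;  h_207 = 225
  h_208 = 202;  h_209 = 213;  h_210 = 196;  h_211 = 170;  h_212 = 210;  h_213 = 123
  h_214 = 48;  h_215 = 97;  h_216 = 144;  h_217 = 8;  h_218 = 120;  h_219 = 225
  h_220 = 78;  h_221 = 241;  h_222 = 44
h_223 = 230·44 + 117·241 + 200·78 + 137·225 = 6
h_224 = 230·6 + 117·44 + 200·241 + 137·78 = 134

134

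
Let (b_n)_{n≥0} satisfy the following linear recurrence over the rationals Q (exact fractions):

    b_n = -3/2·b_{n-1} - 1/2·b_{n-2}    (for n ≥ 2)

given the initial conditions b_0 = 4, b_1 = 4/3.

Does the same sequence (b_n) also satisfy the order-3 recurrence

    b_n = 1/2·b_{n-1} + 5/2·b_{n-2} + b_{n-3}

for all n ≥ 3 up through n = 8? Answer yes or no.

Terms b_0..b_8: 4, 4/3, -4, 16/3, -6, 19/3, -13/2, 79/12, -53/8
n=3: candidate gives 16/3, actual b_3 = 16/3 ✓
n=4: candidate gives -6, actual b_4 = -6 ✓
n=5: candidate gives 19/3, actual b_5 = 19/3 ✓
n=6: candidate gives -13/2, actual b_6 = -13/2 ✓
n=7: candidate gives 79/12, actual b_7 = 79/12 ✓
n=8: candidate gives -53/8, actual b_8 = -53/8 ✓

yes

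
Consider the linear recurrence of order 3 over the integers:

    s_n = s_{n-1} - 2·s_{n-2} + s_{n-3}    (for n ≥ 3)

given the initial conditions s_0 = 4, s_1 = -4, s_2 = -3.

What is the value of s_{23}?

s_3 = 1·-3 + -2·-4 + 1·4 = 9
s_4 = 1·9 + -2·-3 + 1·-4 = 11
s_5 = 1·11 + -2·9 + 1·-3 = -10
s_6 = 1·-10 + -2·11 + 1·9 = -23
s_7 = 1·-23 + -2·-10 + 1·11 = 8
s_8 = 1·8 + -2·-23 + 1·-10 = 44
s_9 = 1·44 + -2·8 + 1·-23 = 5
s_10 = 1·5 + -2·44 + 1·8 = -75
s_11 = 1·-75 + -2·5 + 1·44 = -41
s_12 = 1·-41 + -2·-75 + 1·5 = 114
s_13 = 1·114 + -2·-41 + 1·-75 = 121
s_14 = 1·121 + -2·114 + 1·-41 = -148
s_15 = 1·-148 + -2·121 + 1·114 = -276
s_16 = 1·-276 + -2·-148 + 1·121 = 141
s_17 = 1·141 + -2·-276 + 1·-148 = 545
s_18 = 1·545 + -2·141 + 1·-276 = -13
s_19 = 1·-13 + -2·545 + 1·141 = -962
s_20 = 1·-962 + -2·-13 + 1·545 = -391
s_21 = 1·-391 + -2·-962 + 1·-13 = 1520
s_22 = 1·1520 + -2·-391 + 1·-962 = 1340
s_23 = 1·1340 + -2·1520 + 1·-391 = -2091

-2091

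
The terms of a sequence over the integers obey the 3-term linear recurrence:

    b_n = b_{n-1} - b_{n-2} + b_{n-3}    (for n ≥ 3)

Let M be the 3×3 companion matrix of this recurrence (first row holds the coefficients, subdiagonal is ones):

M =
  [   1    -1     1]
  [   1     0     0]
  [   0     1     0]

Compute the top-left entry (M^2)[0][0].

0

(M^2)[0][0] is the top entry after applying M 2 times to the unit state (1, 0, 0). Equivalently it is h_{4} for the auxiliary sequence (h_n) obeying the same recurrence with h_2 = 1 and h_i = 0 for 0 ≤ i < 2:
h_3 = 1·1 + -1·0 + 1·0 = 1
h_4 = 1·1 + -1·1 + 1·0 = 0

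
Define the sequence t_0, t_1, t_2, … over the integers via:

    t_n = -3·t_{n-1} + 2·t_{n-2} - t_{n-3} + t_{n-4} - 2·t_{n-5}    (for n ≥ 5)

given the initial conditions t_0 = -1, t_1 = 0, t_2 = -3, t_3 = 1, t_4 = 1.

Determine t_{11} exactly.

9766

t_5 = -3·1 + 2·1 + -1·-3 + 1·0 + -2·-1 = 4
t_6 = -3·4 + 2·1 + -1·1 + 1·-3 + -2·0 = -14
t_7 = -3·-14 + 2·4 + -1·1 + 1·1 + -2·-3 = 56
t_8 = -3·56 + 2·-14 + -1·4 + 1·1 + -2·1 = -201
t_9 = -3·-201 + 2·56 + -1·-14 + 1·4 + -2·1 = 731
t_10 = -3·731 + 2·-201 + -1·56 + 1·-14 + -2·4 = -2673
t_11 = -3·-2673 + 2·731 + -1·-201 + 1·56 + -2·-14 = 9766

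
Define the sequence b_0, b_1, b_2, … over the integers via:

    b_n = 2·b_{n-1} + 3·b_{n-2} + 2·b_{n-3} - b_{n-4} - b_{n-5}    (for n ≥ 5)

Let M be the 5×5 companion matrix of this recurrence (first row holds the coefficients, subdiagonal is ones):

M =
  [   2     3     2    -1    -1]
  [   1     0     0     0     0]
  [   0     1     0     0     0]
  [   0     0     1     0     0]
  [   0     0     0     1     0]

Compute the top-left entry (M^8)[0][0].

(M^8)[0][0] is the top entry after applying M 8 times to the unit state (1, 0, 0, 0, 0). Equivalently it is h_{12} for the auxiliary sequence (h_n) obeying the same recurrence with h_4 = 1 and h_i = 0 for 0 ≤ i < 4:
h_5 = 2·1 + 3·0 + 2·0 + -1·0 + -1·0 = 2
h_6 = 2·2 + 3·1 + 2·0 + -1·0 + -1·0 = 7
h_7 = 2·7 + 3·2 + 2·1 + -1·0 + -1·0 = 22
h_8 = 2·22 + 3·7 + 2·2 + -1·1 + -1·0 = 68
h_9 = 2·68 + 3·22 + 2·7 + -1·2 + -1·1 = 213
h_10 = 2·213 + 3·68 + 2·22 + -1·7 + -1·2 = 665
h_11 = 2·665 + 3·213 + 2·68 + -1·22 + -1·7 = 2076
h_12 = 2·2076 + 3·665 + 2·213 + -1·68 + -1·22 = 6483

6483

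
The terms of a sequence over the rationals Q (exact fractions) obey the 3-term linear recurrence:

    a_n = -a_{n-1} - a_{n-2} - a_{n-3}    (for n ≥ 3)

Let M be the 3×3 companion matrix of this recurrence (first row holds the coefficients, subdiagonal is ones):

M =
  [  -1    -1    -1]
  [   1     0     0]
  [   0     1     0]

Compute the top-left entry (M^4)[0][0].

(M^4)[0][0] is the top entry after applying M 4 times to the unit state (1, 0, 0). Equivalently it is h_{6} for the auxiliary sequence (h_n) obeying the same recurrence with h_2 = 1 and h_i = 0 for 0 ≤ i < 2:
h_3 = -1·1 + -1·0 + -1·0 = -1
h_4 = -1·-1 + -1·1 + -1·0 = 0
h_5 = -1·0 + -1·-1 + -1·1 = 0
h_6 = -1·0 + -1·0 + -1·-1 = 1

1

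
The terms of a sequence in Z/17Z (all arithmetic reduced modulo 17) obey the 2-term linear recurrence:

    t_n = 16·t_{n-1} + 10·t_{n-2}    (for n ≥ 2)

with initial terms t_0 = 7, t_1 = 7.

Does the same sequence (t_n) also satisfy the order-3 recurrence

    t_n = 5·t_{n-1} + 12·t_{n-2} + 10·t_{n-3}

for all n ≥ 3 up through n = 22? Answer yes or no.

Terms t_0..t_22: 7, 7, 12, 7, 11, 8, 0, 12, 5, 13, 3, 8, 5, 7, 9, 10, 12, 3, 15, 15, 16, 15, 9
n=3: candidate gives 10, actual t_3 = 7 ✗

no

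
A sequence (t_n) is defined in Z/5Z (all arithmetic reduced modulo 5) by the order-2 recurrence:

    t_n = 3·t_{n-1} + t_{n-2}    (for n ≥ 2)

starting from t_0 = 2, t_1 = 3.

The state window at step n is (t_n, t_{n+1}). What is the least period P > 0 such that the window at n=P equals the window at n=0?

12

n=0: window = (2, 3)
n=1: window = (3, 1)
n=2: window = (1, 1)
n=3: window = (1, 4)
n=4: window = (4, 3)
n=5: window = (3, 3)
n=6: window = (3, 2)
n=7: window = (2, 4)
n=8: window = (4, 4)
n=9: window = (4, 1)
n=10: window = (1, 2)
n=11: window = (2, 2)
n=12: window = (2, 3)
window at n=12 equals window at n=0 → period = 12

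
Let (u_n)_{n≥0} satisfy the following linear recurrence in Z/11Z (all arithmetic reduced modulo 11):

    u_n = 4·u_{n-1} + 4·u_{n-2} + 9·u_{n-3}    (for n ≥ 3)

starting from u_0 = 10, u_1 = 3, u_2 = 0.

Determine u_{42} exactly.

4

u_3 = 4·0 + 4·3 + 9·10 = 3
u_4 = 4·3 + 4·0 + 9·3 = 6
u_5 = 4·6 + 4·3 + 9·0 = 3
u_6 = 4·3 + 4·6 + 9·3 = 8
u_7 = 4·8 + 4·3 + 9·6 = 10
u_8 = 4·10 + 4·8 + 9·3 = 0
u_9 = 4·0 + 4·10 + 9·8 = 2
u_10 = 4·2 + 4·0 + 9·10 = 10
u_11 = 4·10 + 4·2 + 9·0 = 4
u_12 = 4·4 + 4·10 + 9·2 = 8
u_13 = 4·8 + 4·4 + 9·10 = 6
u_14 = 4·6 + 4·8 + 9·4 = 4
u_15 = 4·4 + 4·6 + 9·8 = 2
u_16 = 4·2 + 4·4 + 9·6 = 1
u_17 = 4·1 + 4·2 + 9·4 = 4
u_18 = 4·4 + 4·1 + 9·2 = 5
u_19 = 4·5 + 4·4 + 9·1 = 1
u_20 = 4·1 + 4·5 + 9·4 = 5
u_21 = 4·5 + 4·1 + 9·5 = 3
u_22 = 4·3 + 4·5 + 9·1 = 8
u_23 = 4·8 + 4·3 + 9·5 = 1
u_24 = 4·1 + 4·8 + 9·3 = 8
u_25 = 4·8 + 4·1 + 9·8 = 9
u_26 = 4·9 + 4·8 + 9·1 = 0
u_27 = 4·0 + 4·9 + 9·8 = 9
u_28 = 4·9 + 4·0 + 9·9 = 7
u_29 = 4·7 + 4·9 + 9·0 = 9
u_30 = 4·9 + 4·7 + 9·9 = 2
u_31 = 4·2 + 4·9 + 9·7 = 8
u_32 = 4·8 + 4·2 + 9·9 = 0
u_33 = 4·0 + 4·8 + 9·2 = 6
u_34 = 4·6 + 4·0 + 9·8 = 8
u_35 = 4·8 + 4·6 + 9·0 = 1
u_36 = 4·1 + 4·8 + 9·6 = 2
u_37 = 4·2 + 4·1 + 9·8 = 7
u_38 = 4·7 + 4·2 + 9·1 = 1
u_39 = 4·1 + 4·7 + 9·2 = 6
u_40 = 4·6 + 4·1 + 9·7 = 3
u_41 = 4·3 + 4·6 + 9·1 = 1
u_42 = 4·1 + 4·3 + 9·6 = 4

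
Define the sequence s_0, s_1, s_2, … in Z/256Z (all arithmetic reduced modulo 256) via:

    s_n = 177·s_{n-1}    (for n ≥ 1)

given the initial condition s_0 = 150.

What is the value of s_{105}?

s_1 = 177·150 = 182
s_2 = 177·182 = 214
s_3 = 177·214 = 246
s_4 = 177·246 = 22
s_5 = 177·22 = 54
s_6 = 177·54 = 86
s_7 = 177·86 = 118
s_8 = 177·118 = 150
(s_8) = (150) = (s_0), so the sequence has period 8.
105 ≡ 1 (mod 8), hence s_105 = s_1 = 182.

182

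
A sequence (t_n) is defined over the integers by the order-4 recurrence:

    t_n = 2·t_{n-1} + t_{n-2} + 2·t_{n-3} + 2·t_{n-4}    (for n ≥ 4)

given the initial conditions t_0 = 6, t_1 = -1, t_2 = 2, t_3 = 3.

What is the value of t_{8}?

834

t_4 = 2·3 + 1·2 + 2·-1 + 2·6 = 18
t_5 = 2·18 + 1·3 + 2·2 + 2·-1 = 41
t_6 = 2·41 + 1·18 + 2·3 + 2·2 = 110
t_7 = 2·110 + 1·41 + 2·18 + 2·3 = 303
t_8 = 2·303 + 1·110 + 2·41 + 2·18 = 834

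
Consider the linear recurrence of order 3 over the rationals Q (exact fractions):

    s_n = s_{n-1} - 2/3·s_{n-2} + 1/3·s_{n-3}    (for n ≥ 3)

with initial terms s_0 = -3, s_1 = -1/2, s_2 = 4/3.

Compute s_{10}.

-8/243

s_3 = 1·4/3 + -2/3·-1/2 + 1/3·-3 = 2/3
s_4 = 1·2/3 + -2/3·4/3 + 1/3·-1/2 = -7/18
s_5 = 1·-7/18 + -2/3·2/3 + 1/3·4/3 = -7/18
s_6 = 1·-7/18 + -2/3·-7/18 + 1/3·2/3 = 5/54
s_7 = 1·5/54 + -2/3·-7/18 + 1/3·-7/18 = 2/9
s_8 = 1·2/9 + -2/3·5/54 + 1/3·-7/18 = 5/162
s_9 = 1·5/162 + -2/3·2/9 + 1/3·5/54 = -7/81
s_10 = 1·-7/81 + -2/3·5/162 + 1/3·2/9 = -8/243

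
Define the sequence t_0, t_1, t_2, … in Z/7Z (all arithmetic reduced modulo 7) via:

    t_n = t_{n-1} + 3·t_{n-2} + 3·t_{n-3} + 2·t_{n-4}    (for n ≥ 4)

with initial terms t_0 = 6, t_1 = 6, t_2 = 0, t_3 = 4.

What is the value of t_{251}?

t_4 = 1·4 + 3·0 + 3·6 + 2·6 = 6
t_5 = 1·6 + 3·4 + 3·0 + 2·6 = 2
t_6 = 1·2 + 3·6 + 3·4 + 2·0 = 4
t_7 = 1·4 + 3·2 + 3·6 + 2·4 = 1
t_8 = 1·1 + 3·4 + 3·2 + 2·6 = 3
t_9 = 1·3 + 3·1 + 3·4 + 2·2 = 1
Continuing the recurrence:
  t_10 = 0;  t_11 = 0;  t_12 = 2;  t_13 = 4;  t_14 = 3;  t_15 = 0
  t_16 = 4;  t_17 = 0;  t_18 = 4;  t_19 = 2;  t_20 = 1;  t_21 = 5
  t_22 = 1;  t_23 = 2;  t_24 = 1;  t_25 = 6;  t_26 = 3;  t_27 = 0
  t_28 = 1;  t_29 = 1;  t_30 = 3;  t_31 = 2;  t_32 = 2;  t_33 = 5
  t_34 = 2;  t_35 = 6;  t_36 = 3;  t_37 = 2;  t_38 = 5;  t_39 = 4
  t_40 = 3;  t_41 = 6;  t_42 = 2;  t_43 = 2;  t_44 = 4;  t_45 = 0
  t_46 = 1;  t_47 = 3;  t_48 = 0;  t_49 = 5;  t_50 = 2;  t_51 = 2
  t_52 = 2;  t_53 = 3;  t_54 = 5;  t_55 = 3;  t_56 = 3;  t_57 = 5
  t_58 = 5;  t_59 = 0;  t_60 = 1;  t_61 = 5;  t_62 = 4;  t_63 = 1
  t_64 = 2;  t_65 = 6;  t_66 = 2;  t_67 = 0;  t_68 = 0;  t_69 = 4
  t_70 = 1;  t_71 = 6;  t_72 = 0;  t_73 = 1;  t_74 = 0;  t_75 = 1
  t_76 = 4;  t_77 = 2;  t_78 = 3;  t_79 = 2;  t_80 = 4;  t_81 = 2
  t_82 = 5;  t_83 = 6;  t_84 = 0;  t_85 = 2;  t_86 = 2;  t_87 = 6
  t_88 = 4;  t_89 = 4;  t_90 = 3;  t_91 = 4;  t_92 = 5;  t_93 = 6
  t_94 = 4;  t_95 = 3;  t_96 = 1;  t_97 = 6;  t_98 = 5;  t_99 = 4
  t_100 = 4;  t_101 = 1;  t_102 = 0;  t_103 = 2;  t_104 = 6;  t_105 = 0
  t_106 = 3;  t_107 = 4;  t_108 = 4;  t_109 = 4;  t_110 = 6;  t_111 = 3
  t_112 = 6;  t_113 = 6;  t_114 = 3;  t_115 = 3;  t_116 = 0;  t_117 = 2
  t_118 = 3;  t_119 = 1;  t_120 = 2;  t_121 = 4;  t_122 = 5;  t_123 = 4
  t_124 = 0;  t_125 = 0;  t_126 = 1;  t_127 = 2;  t_128 = 5;  t_129 = 0
  t_130 = 2;  t_131 = 0;  t_132 = 2;  t_133 = 1;  t_134 = 4;  t_135 = 6
  t_136 = 4;  t_137 = 1;  t_138 = 4;  t_139 = 3;  t_140 = 5;  t_141 = 0
  t_142 = 4;  t_143 = 4;  t_144 = 5;  t_145 = 1;  t_146 = 1;  t_147 = 6
  t_148 = 1;  t_149 = 3;  t_150 = 5;  t_151 = 1;  t_152 = 6;  t_153 = 2
  t_154 = 5;  t_155 = 3;  t_156 = 1;  t_157 = 1;  t_158 = 2;  t_159 = 0
  t_160 = 4;  t_161 = 5;  t_162 = 0;  t_163 = 6;  t_164 = 1;  t_165 = 1
  t_166 = 1;  t_167 = 5;  t_168 = 6;  t_169 = 5;  t_170 = 5;  t_171 = 6
  t_172 = 6;  t_173 = 0;  t_174 = 4;  t_175 = 6;  t_176 = 2;  t_177 = 4
  t_178 = 1;  t_179 = 3;  t_180 = 1;  t_181 = 0;  t_182 = 0;  t_183 = 2
  t_184 = 4;  t_185 = 3;  t_186 = 0;  t_187 = 4;  t_188 = 0;  t_189 = 4
  t_190 = 2;  t_191 = 1;  t_192 = 5;  t_193 = 1;  t_194 = 2;  t_195 = 1
  t_196 = 6;  t_197 = 3;  t_198 = 0;  t_199 = 1;  t_200 = 1;  t_201 = 3
  t_202 = 2;  t_203 = 2;  t_204 = 5;  t_205 = 2;  t_206 = 6;  t_207 = 3
  t_208 = 2;  t_209 = 5;  t_210 = 4;  t_211 = 3;  t_212 = 6;  t_213 = 2
  t_214 = 2;  t_215 = 4;  t_216 = 0;  t_217 = 1;  t_218 = 3;  t_219 = 0
  t_220 = 5;  t_221 = 2;  t_222 = 2;  t_223 = 2;  t_224 = 3;  t_225 = 5
  t_226 = 3;  t_227 = 3;  t_228 = 5;  t_229 = 5;  t_230 = 0;  t_231 = 1
  t_232 = 5;  t_233 = 4;  t_234 = 1;  t_235 = 2;  t_236 = 6;  t_237 = 2
  t_238 = 0;  t_239 = 0;  t_240 = 4;  t_241 = 1;  t_242 = 6;  t_243 = 0
  t_244 = 1;  t_245 = 0;  t_246 = 1;  t_247 = 4;  t_248 = 2;  t_249 = 3
t_250 = 1·3 + 3·2 + 3·4 + 2·1 = 2
t_251 = 1·2 + 3·3 + 3·2 + 2·4 = 4

4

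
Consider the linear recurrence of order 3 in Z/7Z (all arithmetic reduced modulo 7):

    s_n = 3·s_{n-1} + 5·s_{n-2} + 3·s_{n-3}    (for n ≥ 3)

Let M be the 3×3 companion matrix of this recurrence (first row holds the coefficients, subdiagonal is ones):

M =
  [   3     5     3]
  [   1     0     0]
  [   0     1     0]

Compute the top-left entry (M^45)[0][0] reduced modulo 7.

(M^45)[0][0] is the top entry after applying M 45 times to the unit state (1, 0, 0). Equivalently it is h_{47} for the auxiliary sequence (h_n) obeying the same recurrence with h_2 = 1 and h_i = 0 for 0 ≤ i < 2:
h_3 = 3·1 + 5·0 + 3·0 = 3
h_4 = 3·3 + 5·1 + 3·0 = 0
h_5 = 3·0 + 5·3 + 3·1 = 4
h_6 = 3·4 + 5·0 + 3·3 = 0
h_7 = 3·0 + 5·4 + 3·0 = 6
h_8 = 3·6 + 5·0 + 3·4 = 2
h_9 = 3·2 + 5·6 + 3·0 = 1
h_10 = 3·1 + 5·2 + 3·6 = 3
h_11 = 3·3 + 5·1 + 3·2 = 6
h_12 = 3·6 + 5·3 + 3·1 = 1
h_13 = 3·1 + 5·6 + 3·3 = 0
h_14 = 3·0 + 5·1 + 3·6 = 2
h_15 = 3·2 + 5·0 + 3·1 = 2
h_16 = 3·2 + 5·2 + 3·0 = 2
h_17 = 3·2 + 5·2 + 3·2 = 1
h_18 = 3·1 + 5·2 + 3·2 = 5
h_19 = 3·5 + 5·1 + 3·2 = 5
h_20 = 3·5 + 5·5 + 3·1 = 1
h_21 = 3·1 + 5·5 + 3·5 = 1
h_22 = 3·1 + 5·1 + 3·5 = 2
h_23 = 3·2 + 5·1 + 3·1 = 0
h_24 = 3·0 + 5·2 + 3·1 = 6
h_25 = 3·6 + 5·0 + 3·2 = 3
h_26 = 3·3 + 5·6 + 3·0 = 4
h_27 = 3·4 + 5·3 + 3·6 = 3
h_28 = 3·3 + 5·4 + 3·3 = 3
h_29 = 3·3 + 5·3 + 3·4 = 1
h_30 = 3·1 + 5·3 + 3·3 = 6
h_31 = 3·6 + 5·1 + 3·3 = 4
h_32 = 3·4 + 5·6 + 3·1 = 3
h_33 = 3·3 + 5·4 + 3·6 = 5
h_34 = 3·5 + 5·3 + 3·4 = 0
h_35 = 3·0 + 5·5 + 3·3 = 6
h_36 = 3·6 + 5·0 + 3·5 = 5
h_37 = 3·5 + 5·6 + 3·0 = 3
h_38 = 3·3 + 5·5 + 3·6 = 3
h_39 = 3·3 + 5·3 + 3·5 = 4
h_40 = 3·4 + 5·3 + 3·3 = 1
h_41 = 3·1 + 5·4 + 3·3 = 4
h_42 = 3·4 + 5·1 + 3·4 = 1
h_43 = 3·1 + 5·4 + 3·1 = 5
h_44 = 3·5 + 5·1 + 3·4 = 4
h_45 = 3·4 + 5·5 + 3·1 = 5
h_46 = 3·5 + 5·4 + 3·5 = 1
h_47 = 3·1 + 5·5 + 3·4 = 5

5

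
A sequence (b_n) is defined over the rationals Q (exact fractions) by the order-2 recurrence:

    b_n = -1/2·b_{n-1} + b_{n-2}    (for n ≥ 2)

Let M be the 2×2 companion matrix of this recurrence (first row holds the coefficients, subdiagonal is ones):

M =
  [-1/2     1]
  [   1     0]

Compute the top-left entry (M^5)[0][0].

(M^5)[0][0] is the top entry after applying M 5 times to the unit state (1, 0). Equivalently it is h_{6} for the auxiliary sequence (h_n) obeying the same recurrence with h_1 = 1 and h_i = 0 for 0 ≤ i < 1:
h_2 = -1/2·1 + 1·0 = -1/2
h_3 = -1/2·-1/2 + 1·1 = 5/4
h_4 = -1/2·5/4 + 1·-1/2 = -9/8
h_5 = -1/2·-9/8 + 1·5/4 = 29/16
h_6 = -1/2·29/16 + 1·-9/8 = -65/32

-65/32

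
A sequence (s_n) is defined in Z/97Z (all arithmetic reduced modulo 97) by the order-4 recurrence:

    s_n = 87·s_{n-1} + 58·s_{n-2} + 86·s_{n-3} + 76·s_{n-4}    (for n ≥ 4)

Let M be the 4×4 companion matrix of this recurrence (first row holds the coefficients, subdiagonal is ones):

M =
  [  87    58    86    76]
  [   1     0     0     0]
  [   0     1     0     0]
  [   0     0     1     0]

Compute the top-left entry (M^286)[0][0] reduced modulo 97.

(M^286)[0][0] is the top entry after applying M 286 times to the unit state (1, 0, 0, 0). Equivalently it is h_{289} for the auxiliary sequence (h_n) obeying the same recurrence with h_3 = 1 and h_i = 0 for 0 ≤ i < 3:
h_4 = 87·1 + 58·0 + 86·0 + 76·0 = 87
h_5 = 87·87 + 58·1 + 86·0 + 76·0 = 61
h_6 = 87·61 + 58·87 + 86·1 + 76·0 = 60
h_7 = 87·60 + 58·61 + 86·87 + 76·1 = 20
h_8 = 87·20 + 58·60 + 86·61 + 76·87 = 6
h_9 = 87·6 + 58·20 + 86·60 + 76·61 = 32
Continuing the recurrence:
  h_10 = 3;  h_11 = 79;  h_12 = 70;  h_13 = 73;  h_14 = 70;  h_15 = 38
  h_16 = 49;  h_17 = 90;  h_18 = 54;  h_19 = 45;  h_20 = 81;  h_21 = 92
  h_22 = 15;  h_23 = 52;  h_24 = 62;  h_25 = 8;  h_26 = 10;  h_27 = 45
  h_28 = 1;  h_29 = 91;  h_30 = 92;  h_31 = 7;  h_32 = 73;  h_33 = 51
  h_34 = 66;  h_35 = 87;  h_36 = 88;  h_37 = 41;  h_38 = 23;  h_39 = 32
  h_40 = 73;  h_41 = 12;  h_42 = 78;  h_43 = 90;  h_44 = 19;  h_45 = 40
  h_46 = 14;  h_47 = 81;  h_48 = 36;  h_49 = 46;  h_50 = 55;  h_51 = 21
  h_52 = 69;  h_53 = 24;  h_54 = 48;  h_55 = 3;  h_56 = 71;  h_57 = 81
  h_58 = 36;  h_59 = 2;  h_60 = 74;  h_61 = 92;  h_62 = 72;  h_63 = 74
  h_64 = 94;  h_65 = 46;  h_66 = 47;  h_67 = 95;  h_68 = 72;  h_69 = 9
  h_70 = 17;  h_71 = 87;  h_72 = 57;  h_73 = 26;  h_74 = 83;  h_75 = 67
  h_76 = 42;  h_77 = 67;  h_78 = 62;  h_79 = 39;  h_80 = 35;  h_81 = 17
  h_82 = 32;  h_83 = 44;  h_84 = 9;  h_85 = 7;  h_86 = 72;  h_87 = 21
  h_88 = 14;  h_89 = 42;  h_90 = 7;  h_91 = 25;  h_92 = 79;  h_93 = 89
  h_94 = 69;  h_95 = 71;  h_96 = 72;  h_97 = 91;  h_98 = 66;  h_99 = 7
  h_100 = 81;  h_101 = 63;  h_102 = 83;  h_103 = 40;  h_104 = 80;  h_105 = 60
  h_106 = 14;  h_107 = 68;  h_108 = 23;  h_109 = 69;  h_110 = 87;  h_111 = 93
  h_112 = 61;  h_113 = 50;  h_114 = 91;  h_115 = 45;  h_116 = 87;  h_117 = 77
  h_118 = 27;  h_119 = 63;  h_120 = 8;  h_121 = 11;  h_122 = 64;  h_123 = 42
  h_124 = 93;  h_125 = 86;  h_126 = 12;  h_127 = 53;  h_128 = 80;  h_129 = 45
  h_130 = 57;  h_131 = 47;  h_132 = 79;  h_133 = 73;  h_134 = 4;  h_135 = 10
  h_136 = 95;  h_137 = 90;  h_138 = 51;  h_139 = 60;  h_140 = 52;  h_141 = 24
  h_142 = 75;  h_143 = 71;  h_144 = 53;  h_145 = 28;  h_146 = 50;  h_147 = 20
  h_148 = 18;  h_149 = 36;  h_150 = 93;  h_151 = 55;  h_152 = 93;  h_153 = 93
  h_154 = 63;  h_155 = 64;  h_156 = 38;  h_157 = 7;  h_158 = 10;  h_159 = 96
  h_160 = 6;  h_161 = 13;  h_162 = 19;  h_163 = 34;  h_164 = 8;  h_165 = 52
  h_166 = 44;  h_167 = 28;  h_168 = 77;  h_169 = 54;  h_170 = 75;  h_171 = 74
  h_172 = 41;  h_173 = 80;  h_174 = 62;  h_175 = 75;  h_176 = 38;  h_177 = 56
  h_178 = 2;  h_179 = 71;  h_180 = 29;  h_181 = 11;  h_182 = 70;  h_183 = 68
  h_184 = 31;  h_185 = 14;  h_186 = 22;  h_187 = 84;  h_188 = 19;  h_189 = 72
  h_190 = 63;  h_191 = 21;  h_192 = 22;  h_193 = 54;  h_194 = 55;  h_195 = 56
  h_196 = 22;  h_197 = 28;  h_198 = 1;  h_199 = 2;  h_200 = 44;  h_201 = 47
  h_202 = 2;  h_203 = 46;  h_204 = 58;  h_205 = 12;  h_206 = 77;  h_207 = 68
  h_208 = 11;  h_209 = 19;  h_210 = 23;  h_211 = 2;  h_212 = 1;  h_213 = 36
  h_214 = 66;  h_215 = 17;  h_216 = 40;  h_217 = 74;  h_218 = 7;  h_219 = 30
  h_220 = 4;  h_221 = 69;  h_222 = 35;  h_223 = 68;  h_224 = 22;  h_225 = 47
  h_226 = 2;  h_227 = 66;  h_228 = 29;  h_229 = 7;  h_230 = 68;  h_231 = 58
  h_232 = 59;  h_233 = 36;  h_234 = 26;  h_235 = 58;  h_236 = 69;  h_237 = 80
  h_238 = 78;  h_239 = 40;  h_240 = 49;  h_241 = 68;  h_242 = 84;  h_243 = 76
  h_244 = 7;  h_245 = 46;  h_246 = 62;  h_247 = 84;  h_248 = 66;  h_249 = 42
  h_250 = 18;  h_251 = 57;  h_252 = 81;  h_253 = 58;  h_254 = 9;  h_255 = 22
  h_256 = 0;  h_257 = 56;  h_258 = 76;  h_259 = 86;  h_260 = 22;  h_261 = 40
  h_262 = 80;  h_263 = 54;  h_264 = 94;  h_265 = 84;  h_266 = 10;  h_267 = 82
  h_268 = 63;  h_269 = 21;  h_270 = 4;  h_271 = 24;  h_272 = 87;  h_273 = 37
  h_274 = 60;  h_275 = 85;  h_276 = 8;  h_277 = 18;  h_278 = 29;  h_279 = 45
  h_280 = 90;  h_281 = 43;  h_282 = 0;  h_283 = 74;  h_284 = 1;  h_285 = 81
  h_286 = 83;  h_287 = 72
h_288 = 87·72 + 58·83 + 86·81 + 76·1 = 78
h_289 = 87·78 + 58·72 + 86·83 + 76·81 = 6

6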